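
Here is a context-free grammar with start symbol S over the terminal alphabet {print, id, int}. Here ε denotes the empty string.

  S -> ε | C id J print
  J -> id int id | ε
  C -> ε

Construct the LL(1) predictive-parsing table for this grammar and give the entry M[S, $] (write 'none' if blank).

FIRST(J): from J->id int id we get {id}; from J->ε we get {ε}. So FIRST(J) = {ε, id}.
FIRST(C): from C->ε we get {ε}. So FIRST(C) = {ε}.
FIRST(S): from S->ε we get {ε}; from S->C id J print we get {id}. So FIRST(S) = {ε, id}.
FOLLOW(S) includes $ since S is the start symbol.
FOLLOW(S): S appears on no right-hand side. Thus FOLLOW(S) = {$}.
For S -> ε: FIRST(ε) = {ε}, so it goes in M[S, t] for t ∈ {}; since ε ∈ FIRST, also for every t ∈ FOLLOW(S) = {$}.
For S -> C id J print: FIRST(C id J print) = {id}, so it goes in M[S, t] for t ∈ {id}.

S -> ε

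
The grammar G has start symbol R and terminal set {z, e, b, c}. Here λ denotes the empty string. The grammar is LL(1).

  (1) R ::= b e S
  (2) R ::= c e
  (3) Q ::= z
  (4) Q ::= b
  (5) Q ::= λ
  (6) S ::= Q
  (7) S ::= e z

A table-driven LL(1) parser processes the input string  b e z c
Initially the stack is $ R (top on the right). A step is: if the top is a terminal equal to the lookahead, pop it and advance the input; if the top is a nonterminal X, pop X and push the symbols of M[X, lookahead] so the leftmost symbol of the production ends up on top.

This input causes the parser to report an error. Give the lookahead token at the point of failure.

c

     Stack    Input      Action
  1  $ R      b e z c $  expand R ::= b e S
  2  $ S e b  b e z c $  match b
  3  $ S e    e z c $    match e
  4  $ S      z c $      expand S ::= Q
  5  $ Q      z c $      expand Q ::= z
  6  $ z      z c $      match z
  7  $        c $        error: stack empty but input remains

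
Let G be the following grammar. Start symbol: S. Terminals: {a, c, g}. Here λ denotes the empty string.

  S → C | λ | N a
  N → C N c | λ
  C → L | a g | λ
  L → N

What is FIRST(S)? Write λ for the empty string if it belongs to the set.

FIRST(S) = {λ, a, c}  (via C, N a)
FIRST(N) = {λ, a, c}  (via C N c)
FIRST(L) = {λ, a, c}  (via N)
FIRST(C) = {λ, a, c}  (via L)

{λ, a, c}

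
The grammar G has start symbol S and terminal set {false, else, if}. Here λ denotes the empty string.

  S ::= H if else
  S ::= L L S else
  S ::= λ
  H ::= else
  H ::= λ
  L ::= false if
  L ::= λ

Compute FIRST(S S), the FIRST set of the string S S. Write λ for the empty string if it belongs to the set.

{λ, else, false, if}

FIRST(H): from H::=else we get {else}; from H::=λ we get {λ}. So FIRST(H) = {λ, else}.
FIRST(L): from L::=false if we get {false}; from L::=λ we get {λ}. So FIRST(L) = {λ, false}.
FIRST(S): from S::=H if else we get {else, if}; from S::=L L S else we get {else, false, if}; from S::=λ we get {λ}. So FIRST(S) = {λ, else, false, if}.
FIRST(S S): take FIRST of each symbol in turn, carrying on past any symbol whose FIRST contains λ; result {λ, else, false, if}.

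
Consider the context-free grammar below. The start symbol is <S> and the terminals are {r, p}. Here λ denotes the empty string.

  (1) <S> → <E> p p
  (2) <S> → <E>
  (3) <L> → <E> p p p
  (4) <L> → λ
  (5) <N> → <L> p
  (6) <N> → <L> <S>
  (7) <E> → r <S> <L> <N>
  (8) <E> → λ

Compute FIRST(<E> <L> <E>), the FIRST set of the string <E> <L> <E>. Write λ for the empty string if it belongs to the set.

{λ, p, r}

FIRST(<E>): from <E>→r <S> <L> <N> we get {r}; from <E>→λ we get {λ}. So FIRST(<E>) = {λ, r}.
FIRST(<S>): from <S>→<E> p p we get {p, r}; from <S>→<E> we get {λ, r}. So FIRST(<S>) = {λ, p, r}.
FIRST(<L>): from <L>→<E> p p p we get {p, r}; from <L>→λ we get {λ}. So FIRST(<L>) = {λ, p, r}.
FIRST(<N>): from <N>→<L> p we get {p, r}; from <N>→<L> <S> we get {λ, p, r}. So FIRST(<N>) = {λ, p, r}.
FIRST(<E> <L> <E>): take FIRST of each symbol in turn, carrying on past any symbol whose FIRST contains λ; result {λ, p, r}.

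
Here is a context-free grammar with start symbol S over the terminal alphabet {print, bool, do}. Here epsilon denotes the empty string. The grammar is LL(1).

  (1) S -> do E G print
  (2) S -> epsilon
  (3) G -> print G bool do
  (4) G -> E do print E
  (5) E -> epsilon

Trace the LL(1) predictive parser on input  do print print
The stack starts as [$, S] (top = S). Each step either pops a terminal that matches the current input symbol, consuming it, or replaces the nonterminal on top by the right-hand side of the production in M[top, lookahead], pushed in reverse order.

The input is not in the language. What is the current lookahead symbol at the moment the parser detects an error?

step 1: stack=$ S  input=do print print $  — expand S -> do E G print
step 2: stack=$ print G E do  input=do print print $  — match do
step 3: stack=$ print G E  input=print print $  — expand E -> epsilon
step 4: stack=$ print G  input=print print $  — expand G -> print G bool do
step 5: stack=$ print do bool G print  input=print print $  — match print
step 6: stack=$ print do bool G  input=print $  — expand G -> print G bool do
step 7: stack=$ print do bool do bool G print  input=print $  — match print
step 8: stack=$ print do bool do bool G  input=$  — error: M[G, $] is empty

$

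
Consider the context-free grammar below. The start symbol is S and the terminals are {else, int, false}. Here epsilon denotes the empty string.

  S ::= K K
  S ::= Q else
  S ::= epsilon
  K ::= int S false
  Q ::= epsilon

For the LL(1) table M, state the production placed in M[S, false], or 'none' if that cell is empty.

FIRST(K): from K::=int S false we get {int}. So FIRST(K) = {int}.
FIRST(Q): from Q::=epsilon we get {epsilon}. So FIRST(Q) = {epsilon}.
FIRST(S): from S::=K K we get {int}; from S::=Q else we get {else}; from S::=epsilon we get {epsilon}. So FIRST(S) = {epsilon, else, int}.
FOLLOW(S) includes $ since S is the start symbol.
FOLLOW(S): in K::=int S false, S is followed by false with FIRST {false}. Thus FOLLOW(S) = {$, false}.
For S ::= K K: FIRST(K K) = {int}, so it goes in M[S, t] for t ∈ {int}.
For S ::= Q else: FIRST(Q else) = {else}, so it goes in M[S, t] for t ∈ {else}.
For S ::= epsilon: FIRST(epsilon) = {epsilon}, so it goes in M[S, t] for t ∈ {}; since epsilon ∈ FIRST, also for every t ∈ FOLLOW(S) = {$, false}.

S ::= epsilon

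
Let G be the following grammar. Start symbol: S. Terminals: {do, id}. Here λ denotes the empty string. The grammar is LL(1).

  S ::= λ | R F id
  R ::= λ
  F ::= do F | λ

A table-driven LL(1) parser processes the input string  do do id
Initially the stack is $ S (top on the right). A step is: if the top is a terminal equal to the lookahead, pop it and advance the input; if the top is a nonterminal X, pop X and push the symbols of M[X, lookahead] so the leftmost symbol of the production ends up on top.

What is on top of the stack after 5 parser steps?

     Stack      Input       Action
  1  $ S        do do id $  expand S ::= R F id
  2  $ id F R   do do id $  expand R ::= λ
  3  $ id F     do do id $  expand F ::= do F
  4  $ id F do  do do id $  match do
  5  $ id F     do id $     expand F ::= do F
Stack after step 5: $ id F do (top = do).

do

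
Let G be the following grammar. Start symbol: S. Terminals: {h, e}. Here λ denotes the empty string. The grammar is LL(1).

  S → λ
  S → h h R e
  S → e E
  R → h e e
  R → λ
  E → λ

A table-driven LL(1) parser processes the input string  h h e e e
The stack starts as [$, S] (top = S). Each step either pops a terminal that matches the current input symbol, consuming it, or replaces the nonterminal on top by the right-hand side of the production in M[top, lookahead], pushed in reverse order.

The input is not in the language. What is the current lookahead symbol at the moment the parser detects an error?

step 1: stack=$ S  input=h h e e e $  — expand S → h h R e
step 2: stack=$ e R h h  input=h h e e e $  — match h
step 3: stack=$ e R h  input=h e e e $  — match h
step 4: stack=$ e R  input=e e e $  — expand R → λ
step 5: stack=$ e  input=e e e $  — match e
step 6: stack=$  input=e e $  — error: stack empty but input remains

e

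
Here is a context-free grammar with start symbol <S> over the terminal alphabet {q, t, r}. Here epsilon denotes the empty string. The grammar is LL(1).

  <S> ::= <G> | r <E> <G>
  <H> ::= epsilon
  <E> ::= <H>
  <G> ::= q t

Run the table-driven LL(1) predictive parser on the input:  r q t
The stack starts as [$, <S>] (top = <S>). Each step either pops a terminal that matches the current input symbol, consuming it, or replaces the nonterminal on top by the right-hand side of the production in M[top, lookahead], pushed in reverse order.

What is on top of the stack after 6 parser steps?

t

step 1: stack=$ <S>  input=r q t $  — expand <S> ::= r <E> <G>
step 2: stack=$ <G> <E> r  input=r q t $  — match r
step 3: stack=$ <G> <E>  input=q t $  — expand <E> ::= <H>
step 4: stack=$ <G> <H>  input=q t $  — expand <H> ::= epsilon
step 5: stack=$ <G>  input=q t $  — expand <G> ::= q t
step 6: stack=$ t q  input=q t $  — match q
Stack after step 6: $ t (top = t).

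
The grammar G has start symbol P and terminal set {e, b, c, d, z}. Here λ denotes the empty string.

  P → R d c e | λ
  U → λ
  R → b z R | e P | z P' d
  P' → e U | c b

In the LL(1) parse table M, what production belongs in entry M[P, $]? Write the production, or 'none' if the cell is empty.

P → λ

FIRST(U): from U→λ we get {λ}. So FIRST(U) = {λ}.
FIRST(R): from R→b z R we get {b}; from R→e P we get {e}; from R→z P' d we get {z}. So FIRST(R) = {b, e, z}.
FIRST(P'): from P'→e U we get {e}; from P'→c b we get {c}. So FIRST(P') = {c, e}.
FIRST(P): from P→R d c e we get {b, e, z}; from P→λ we get {λ}. So FIRST(P) = {λ, b, e, z}.
FOLLOW(P) includes $ since P is the start symbol.
FOLLOW(R): in P→R d c e, R is followed by d c e with FIRST {d}; in R→b z R, the suffix after R is empty (adds nothing new). Thus FOLLOW(R) = {d}.
FOLLOW(P): in R→e P, the suffix after P is empty, so FOLLOW(P) ⊇ FOLLOW(R) = {d}. Thus FOLLOW(P) = {$, d}.
For P → R d c e: FIRST(R d c e) = {b, e, z}, so it goes in M[P, t] for t ∈ {b, e, z}.
For P → λ: FIRST(λ) = {λ}, so it goes in M[P, t] for t ∈ {}; since λ ∈ FIRST, also for every t ∈ FOLLOW(P) = {$, d}.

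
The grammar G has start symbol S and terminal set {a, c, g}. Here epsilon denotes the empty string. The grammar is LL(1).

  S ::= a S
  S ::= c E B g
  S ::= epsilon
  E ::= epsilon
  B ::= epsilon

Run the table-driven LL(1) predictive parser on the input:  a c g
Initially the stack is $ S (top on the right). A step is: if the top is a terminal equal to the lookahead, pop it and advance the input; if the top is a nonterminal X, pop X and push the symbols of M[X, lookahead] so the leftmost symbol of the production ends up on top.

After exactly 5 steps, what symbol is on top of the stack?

step 1: stack=$ S  input=a c g $  — expand S ::= a S
step 2: stack=$ S a  input=a c g $  — match a
step 3: stack=$ S  input=c g $  — expand S ::= c E B g
step 4: stack=$ g B E c  input=c g $  — match c
step 5: stack=$ g B E  input=g $  — expand E ::= epsilon
Stack after step 5: $ g B (top = B).

B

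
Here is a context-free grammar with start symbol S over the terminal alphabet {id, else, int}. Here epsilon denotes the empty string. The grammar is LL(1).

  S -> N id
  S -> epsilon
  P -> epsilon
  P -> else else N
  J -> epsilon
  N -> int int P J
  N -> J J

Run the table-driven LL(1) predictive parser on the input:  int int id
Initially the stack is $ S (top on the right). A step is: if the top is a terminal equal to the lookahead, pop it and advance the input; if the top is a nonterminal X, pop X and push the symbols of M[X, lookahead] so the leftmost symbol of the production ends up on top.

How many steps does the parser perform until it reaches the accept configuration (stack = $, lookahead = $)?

7

step 1: stack=$ S  input=int int id $  — expand S -> N id
step 2: stack=$ id N  input=int int id $  — expand N -> int int P J
step 3: stack=$ id J P int int  input=int int id $  — match int
step 4: stack=$ id J P int  input=int id $  — match int
step 5: stack=$ id J P  input=id $  — expand P -> epsilon
step 6: stack=$ id J  input=id $  — expand J -> epsilon
step 7: stack=$ id  input=id $  — match id
Accept reached after 7 steps.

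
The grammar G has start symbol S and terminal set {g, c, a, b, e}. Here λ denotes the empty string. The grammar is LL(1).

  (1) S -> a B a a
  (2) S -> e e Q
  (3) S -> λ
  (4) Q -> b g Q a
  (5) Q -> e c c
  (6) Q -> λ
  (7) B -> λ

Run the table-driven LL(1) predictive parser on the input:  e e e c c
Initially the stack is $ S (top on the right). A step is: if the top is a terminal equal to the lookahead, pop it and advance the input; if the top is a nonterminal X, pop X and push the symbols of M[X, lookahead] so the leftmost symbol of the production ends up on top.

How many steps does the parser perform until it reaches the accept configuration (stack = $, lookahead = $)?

step 1: stack=$ S  input=e e e c c $  — expand S -> e e Q
step 2: stack=$ Q e e  input=e e e c c $  — match e
step 3: stack=$ Q e  input=e e c c $  — match e
step 4: stack=$ Q  input=e c c $  — expand Q -> e c c
step 5: stack=$ c c e  input=e c c $  — match e
step 6: stack=$ c c  input=c c $  — match c
step 7: stack=$ c  input=c $  — match c
Accept reached after 7 steps.

7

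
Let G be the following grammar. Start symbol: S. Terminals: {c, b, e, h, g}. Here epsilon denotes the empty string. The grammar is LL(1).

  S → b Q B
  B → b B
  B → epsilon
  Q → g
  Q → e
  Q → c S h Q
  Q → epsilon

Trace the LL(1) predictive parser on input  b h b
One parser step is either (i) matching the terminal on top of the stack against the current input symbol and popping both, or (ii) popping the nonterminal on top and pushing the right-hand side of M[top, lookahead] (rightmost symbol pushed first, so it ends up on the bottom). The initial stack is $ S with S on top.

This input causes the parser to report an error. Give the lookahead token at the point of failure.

     Stack    Input    Action
  1  $ S      b h b $  expand S → b Q B
  2  $ B Q b  b h b $  match b
  3  $ B Q    h b $    expand Q → epsilon
  4  $ B      h b $    expand B → epsilon
  5  $        h b $    error: stack empty but input remains

h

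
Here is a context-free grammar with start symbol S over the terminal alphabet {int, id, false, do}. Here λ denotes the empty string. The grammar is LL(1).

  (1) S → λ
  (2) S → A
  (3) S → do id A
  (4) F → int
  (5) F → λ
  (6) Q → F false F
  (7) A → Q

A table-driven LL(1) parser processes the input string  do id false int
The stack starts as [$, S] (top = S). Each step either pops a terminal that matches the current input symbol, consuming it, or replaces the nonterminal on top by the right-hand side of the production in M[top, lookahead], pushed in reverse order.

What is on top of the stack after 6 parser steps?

false

     Stack        Input              Action
  1  $ S          do id false int $  expand S → do id A
  2  $ A id do    do id false int $  match do
  3  $ A id       id false int $     match id
  4  $ A          false int $        expand A → Q
  5  $ Q          false int $        expand Q → F false F
  6  $ F false F  false int $        expand F → λ
Stack after step 6: $ F false (top = false).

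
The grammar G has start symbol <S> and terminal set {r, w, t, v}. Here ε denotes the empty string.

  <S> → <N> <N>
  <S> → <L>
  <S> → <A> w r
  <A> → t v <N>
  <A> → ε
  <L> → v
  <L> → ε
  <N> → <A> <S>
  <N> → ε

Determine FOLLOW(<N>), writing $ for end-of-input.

{$, t, v, w}

FIRST(<A>): from <A>→t v <N> we get {t}; from <A>→ε we get {ε}. So FIRST(<A>) = {ε, t}.
FIRST(<L>): from <L>→v we get {v}; from <L>→ε we get {ε}. So FIRST(<L>) = {ε, v}.
FIRST(<S>): from <S>→<N> <N> we get {ε, t, v, w}; from <S>→<L> we get {ε, v}; from <S>→<A> w r we get {t, w}. So FIRST(<S>) = {ε, t, v, w}.
FIRST(<N>): from <N>→<A> <S> we get {ε, t, v, w}; from <N>→ε we get {ε}. So FIRST(<N>) = {ε, t, v, w}.
FOLLOW(<S>) includes $ since <S> is the start symbol.
FOLLOW(<S>): in <N>→<A> <S>, the suffix after <S> is empty, so FOLLOW(<S>) ⊇ FOLLOW(<N>) = {$, t, v, w}. Thus FOLLOW(<S>) = {$, t, v, w}.
FOLLOW(<L>): in <S>→<L>, the suffix after <L> is empty, so FOLLOW(<L>) ⊇ FOLLOW(<S>) = {$, t, v, w}. Thus FOLLOW(<L>) = {$, t, v, w}.
FOLLOW(<A>): in <S>→<A> w r, <A> is followed by w r with FIRST {w}; in <N>→<A> <S>, <A> is followed by <S> with FIRST {ε, t, v, w}; in <N>→<A> <S>, the suffix after <A> is nullable, so FOLLOW(<A>) ⊇ FOLLOW(<N>) = {$, t, v, w}. Thus FOLLOW(<A>) = {$, t, v, w}.
FOLLOW(<N>): in <S>→<N> <N> (occurrence 1), <N> is followed by <N> with FIRST {ε, t, v, w}; in <S>→<N> <N> (occurrence 1), the suffix after <N> is nullable, so FOLLOW(<N>) ⊇ FOLLOW(<S>) = {$, t, v, w}; in <S>→<N> <N> (occurrence 2), the suffix after <N> is empty, so FOLLOW(<N>) ⊇ FOLLOW(<S>) = {$, t, v, w}; in <A>→t v <N>, the suffix after <N> is empty, so FOLLOW(<N>) ⊇ FOLLOW(<A>) = {$, t, v, w}. Thus FOLLOW(<N>) = {$, t, v, w}.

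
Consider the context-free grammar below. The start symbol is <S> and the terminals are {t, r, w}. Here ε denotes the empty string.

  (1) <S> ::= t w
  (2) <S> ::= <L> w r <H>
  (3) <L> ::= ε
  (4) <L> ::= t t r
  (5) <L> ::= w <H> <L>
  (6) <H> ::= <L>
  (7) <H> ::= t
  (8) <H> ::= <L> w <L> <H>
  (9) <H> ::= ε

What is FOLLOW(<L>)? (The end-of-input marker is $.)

FIRST(<L>) = {ε, t, w}
FIRST(<S>) = {t, w}  (via <L> w r <H>)
FIRST(<H>) = {ε, t, w}  (via <L>, <L> w <L> <H>)
FOLLOW(<S>) includes $ since <S> is the start symbol.
FOLLOW(<S>): <S> appears on no right-hand side. Thus FOLLOW(<S>) = {$}.
FOLLOW(<L>): in <S>::=<L> w r <H>, <L> is followed by w r <H> with FIRST {w}; in <L>::=w <H> <L>, the suffix after <L> is empty (adds nothing new); in <H>::=<L>, the suffix after <L> is empty, so FOLLOW(<L>) ⊇ FOLLOW(<H>) = {$, t, w}; in <H>::=<L> w <L> <H> (occurrence 1), <L> is followed by w <L> <H> with FIRST {w}; in <H>::=<L> w <L> <H> (occurrence 2), <L> is followed by <H> with FIRST {ε, t, w}; in <H>::=<L> w <L> <H> (occurrence 2), the suffix after <L> is nullable, so FOLLOW(<L>) ⊇ FOLLOW(<H>) = {$, t, w}. Thus FOLLOW(<L>) = {$, t, w}.
FOLLOW(<H>): in <S>::=<L> w r <H>, the suffix after <H> is empty, so FOLLOW(<H>) ⊇ FOLLOW(<S>) = {$}; in <L>::=w <H> <L>, <H> is followed by <L> with FIRST {ε, t, w}; in <L>::=w <H> <L>, the suffix after <H> is nullable, so FOLLOW(<H>) ⊇ FOLLOW(<L>) = {$, t, w}; in <H>::=<L> w <L> <H>, the suffix after <H> is empty (adds nothing new). Thus FOLLOW(<H>) = {$, t, w}.

{$, t, w}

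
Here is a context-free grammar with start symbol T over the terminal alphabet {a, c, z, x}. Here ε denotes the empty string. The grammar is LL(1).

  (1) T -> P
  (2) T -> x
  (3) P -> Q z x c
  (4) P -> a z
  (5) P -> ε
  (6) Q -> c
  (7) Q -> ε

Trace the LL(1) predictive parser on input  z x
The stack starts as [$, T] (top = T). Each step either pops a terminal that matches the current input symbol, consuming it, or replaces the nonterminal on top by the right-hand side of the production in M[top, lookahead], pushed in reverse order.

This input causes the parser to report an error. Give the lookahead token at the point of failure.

$

step 1: stack=$ T  input=z x $  — expand T -> P
step 2: stack=$ P  input=z x $  — expand P -> Q z x c
step 3: stack=$ c x z Q  input=z x $  — expand Q -> ε
step 4: stack=$ c x z  input=z x $  — match z
step 5: stack=$ c x  input=x $  — match x
step 6: stack=$ c  input=$  — error: top is terminal c but lookahead is $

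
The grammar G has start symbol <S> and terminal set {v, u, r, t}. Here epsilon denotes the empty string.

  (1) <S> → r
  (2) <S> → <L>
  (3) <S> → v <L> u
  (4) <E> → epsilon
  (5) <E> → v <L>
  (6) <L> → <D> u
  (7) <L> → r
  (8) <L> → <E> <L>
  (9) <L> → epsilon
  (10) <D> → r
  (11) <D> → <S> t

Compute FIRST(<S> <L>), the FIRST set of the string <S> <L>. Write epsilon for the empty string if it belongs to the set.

{epsilon, r, t, v}

FIRST(<E>): from <E>→epsilon we get {epsilon}; from <E>→v <L> we get {v}. So FIRST(<E>) = {epsilon, v}.
FIRST(<S>): from <S>→r we get {r}; from <S>→<L> we get {epsilon, r, t, v}; from <S>→v <L> u we get {v}. So FIRST(<S>) = {epsilon, r, t, v}.
FIRST(<D>): from <D>→r we get {r}; from <D>→<S> t we get {r, t, v}. So FIRST(<D>) = {r, t, v}.
FIRST(<L>): from <L>→<D> u we get {r, t, v}; from <L>→r we get {r}; from <L>→<E> <L> we get {epsilon, r, t, v}; from <L>→epsilon we get {epsilon}. So FIRST(<L>) = {epsilon, r, t, v}.
FIRST(<S> <L>): take FIRST of each symbol in turn, carrying on past any symbol whose FIRST contains epsilon; result {epsilon, r, t, v}.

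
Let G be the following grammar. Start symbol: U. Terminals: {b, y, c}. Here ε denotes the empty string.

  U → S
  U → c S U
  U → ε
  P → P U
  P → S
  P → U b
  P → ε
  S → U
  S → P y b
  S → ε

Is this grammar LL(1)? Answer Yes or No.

No

FIRST(U) = {ε, b, c, y}
FIRST(P) = {ε, b, c, y}
FIRST(S) = {ε, b, c, y}
FOLLOW(U) = {$, b, c, y}
FOLLOW(P) = {b, c, y}
FOLLOW(S) = {$, b, c, y}
Cell M[P, b] receives both P → P U and P → S and P → U b and P → ε — the grammar is not LL(1).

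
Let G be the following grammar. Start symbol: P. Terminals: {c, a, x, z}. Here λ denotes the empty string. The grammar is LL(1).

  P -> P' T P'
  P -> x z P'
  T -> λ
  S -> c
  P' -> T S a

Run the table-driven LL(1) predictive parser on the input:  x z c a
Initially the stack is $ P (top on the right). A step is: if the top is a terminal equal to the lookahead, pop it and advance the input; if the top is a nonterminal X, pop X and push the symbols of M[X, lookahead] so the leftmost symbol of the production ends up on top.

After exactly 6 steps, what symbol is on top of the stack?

step 1: stack=$ P  input=x z c a $  — expand P -> x z P'
step 2: stack=$ P' z x  input=x z c a $  — match x
step 3: stack=$ P' z  input=z c a $  — match z
step 4: stack=$ P'  input=c a $  — expand P' -> T S a
step 5: stack=$ a S T  input=c a $  — expand T -> λ
step 6: stack=$ a S  input=c a $  — expand S -> c
Stack after step 6: $ a c (top = c).

c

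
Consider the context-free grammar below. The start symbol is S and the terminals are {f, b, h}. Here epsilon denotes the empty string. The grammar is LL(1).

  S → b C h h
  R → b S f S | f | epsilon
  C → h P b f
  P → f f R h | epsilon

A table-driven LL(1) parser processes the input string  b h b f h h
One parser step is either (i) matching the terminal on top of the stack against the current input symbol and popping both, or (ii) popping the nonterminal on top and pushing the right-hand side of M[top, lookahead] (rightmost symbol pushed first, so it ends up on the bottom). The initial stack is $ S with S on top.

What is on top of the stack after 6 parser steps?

f

step 1: stack=$ S  input=b h b f h h $  — expand S → b C h h
step 2: stack=$ h h C b  input=b h b f h h $  — match b
step 3: stack=$ h h C  input=h b f h h $  — expand C → h P b f
step 4: stack=$ h h f b P h  input=h b f h h $  — match h
step 5: stack=$ h h f b P  input=b f h h $  — expand P → epsilon
step 6: stack=$ h h f b  input=b f h h $  — match b
Stack after step 6: $ h h f (top = f).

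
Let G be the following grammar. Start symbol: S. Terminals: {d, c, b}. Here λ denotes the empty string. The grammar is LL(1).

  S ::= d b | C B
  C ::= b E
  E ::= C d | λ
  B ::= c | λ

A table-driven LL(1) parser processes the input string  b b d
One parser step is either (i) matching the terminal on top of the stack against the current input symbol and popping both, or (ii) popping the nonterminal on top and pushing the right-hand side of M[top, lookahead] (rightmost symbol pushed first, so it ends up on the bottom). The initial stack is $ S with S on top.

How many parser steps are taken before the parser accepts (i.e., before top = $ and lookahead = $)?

9

step 1: stack=$ S  input=b b d $  — expand S ::= C B
step 2: stack=$ B C  input=b b d $  — expand C ::= b E
step 3: stack=$ B E b  input=b b d $  — match b
step 4: stack=$ B E  input=b d $  — expand E ::= C d
step 5: stack=$ B d C  input=b d $  — expand C ::= b E
step 6: stack=$ B d E b  input=b d $  — match b
step 7: stack=$ B d E  input=d $  — expand E ::= λ
step 8: stack=$ B d  input=d $  — match d
step 9: stack=$ B  input=$  — expand B ::= λ
Accept reached after 9 steps.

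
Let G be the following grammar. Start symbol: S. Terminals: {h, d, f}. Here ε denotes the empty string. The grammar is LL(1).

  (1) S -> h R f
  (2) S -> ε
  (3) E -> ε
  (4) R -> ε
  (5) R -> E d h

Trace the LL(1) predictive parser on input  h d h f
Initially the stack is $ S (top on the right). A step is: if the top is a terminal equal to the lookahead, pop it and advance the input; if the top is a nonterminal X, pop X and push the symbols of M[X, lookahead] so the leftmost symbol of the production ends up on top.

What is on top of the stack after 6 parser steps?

     Stack      Input      Action
  1  $ S        h d h f $  expand S -> h R f
  2  $ f R h    h d h f $  match h
  3  $ f R      d h f $    expand R -> E d h
  4  $ f h d E  d h f $    expand E -> ε
  5  $ f h d    d h f $    match d
  6  $ f h      h f $      match h
Stack after step 6: $ f (top = f).

f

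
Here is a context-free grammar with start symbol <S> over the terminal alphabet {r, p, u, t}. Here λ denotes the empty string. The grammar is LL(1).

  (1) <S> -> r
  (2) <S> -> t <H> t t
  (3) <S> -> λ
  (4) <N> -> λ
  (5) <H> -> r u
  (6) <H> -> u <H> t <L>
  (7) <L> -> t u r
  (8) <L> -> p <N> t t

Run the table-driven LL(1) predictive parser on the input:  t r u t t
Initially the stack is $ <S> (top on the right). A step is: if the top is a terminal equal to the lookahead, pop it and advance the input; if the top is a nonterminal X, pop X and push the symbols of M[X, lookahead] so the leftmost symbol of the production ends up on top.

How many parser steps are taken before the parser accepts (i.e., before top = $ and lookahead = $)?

7

     Stack        Input        Action
  1  $ <S>        t r u t t $  expand <S> -> t <H> t t
  2  $ t t <H> t  t r u t t $  match t
  3  $ t t <H>    r u t t $    expand <H> -> r u
  4  $ t t u r    r u t t $    match r
  5  $ t t u      u t t $      match u
  6  $ t t        t t $        match t
  7  $ t          t $          match t
Accept reached after 7 steps.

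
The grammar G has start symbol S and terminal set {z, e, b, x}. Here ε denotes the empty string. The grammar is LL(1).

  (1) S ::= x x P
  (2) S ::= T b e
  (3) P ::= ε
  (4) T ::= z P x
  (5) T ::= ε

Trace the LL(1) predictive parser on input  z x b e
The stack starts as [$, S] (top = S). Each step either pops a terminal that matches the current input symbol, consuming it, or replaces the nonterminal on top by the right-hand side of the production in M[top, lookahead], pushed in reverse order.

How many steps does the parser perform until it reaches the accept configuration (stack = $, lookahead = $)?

7

step 1: stack=$ S  input=z x b e $  — expand S ::= T b e
step 2: stack=$ e b T  input=z x b e $  — expand T ::= z P x
step 3: stack=$ e b x P z  input=z x b e $  — match z
step 4: stack=$ e b x P  input=x b e $  — expand P ::= ε
step 5: stack=$ e b x  input=x b e $  — match x
step 6: stack=$ e b  input=b e $  — match b
step 7: stack=$ e  input=e $  — match e
Accept reached after 7 steps.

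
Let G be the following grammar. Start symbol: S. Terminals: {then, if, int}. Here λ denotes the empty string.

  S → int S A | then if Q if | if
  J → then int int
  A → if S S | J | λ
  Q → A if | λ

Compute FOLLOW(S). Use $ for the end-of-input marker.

FIRST(S): from S→int S A we get {int}; from S→then if Q if we get {then}; from S→if we get {if}. So FIRST(S) = {if, int, then}.
FIRST(J): from J→then int int we get {then}. So FIRST(J) = {then}.
FIRST(A): from A→if S S we get {if}; from A→J we get {then}; from A→λ we get {λ}. So FIRST(A) = {λ, if, then}.
FIRST(Q): from Q→A if we get {if, then}; from Q→λ we get {λ}. So FIRST(Q) = {λ, if, then}.
FOLLOW(S) includes $ since S is the start symbol.
FOLLOW(Q): in S→then if Q if, Q is followed by if with FIRST {if}. Thus FOLLOW(Q) = {if}.
FOLLOW(S): in S→int S A, S is followed by A with FIRST {λ, if, then}; in S→int S A, the suffix after S is nullable (adds nothing new); in A→if S S (occurrence 1), S is followed by S with FIRST {if, int, then}; in A→if S S (occurrence 2), the suffix after S is empty, so FOLLOW(S) ⊇ FOLLOW(A) = {$, if, int, then}. Thus FOLLOW(S) = {$, if, int, then}.
FOLLOW(A): in S→int S A, the suffix after A is empty, so FOLLOW(A) ⊇ FOLLOW(S) = {$, if, int, then}; in Q→A if, A is followed by if with FIRST {if}. Thus FOLLOW(A) = {$, if, int, then}.
FOLLOW(J): in A→J, the suffix after J is empty, so FOLLOW(J) ⊇ FOLLOW(A) = {$, if, int, then}. Thus FOLLOW(J) = {$, if, int, then}.

{$, if, int, then}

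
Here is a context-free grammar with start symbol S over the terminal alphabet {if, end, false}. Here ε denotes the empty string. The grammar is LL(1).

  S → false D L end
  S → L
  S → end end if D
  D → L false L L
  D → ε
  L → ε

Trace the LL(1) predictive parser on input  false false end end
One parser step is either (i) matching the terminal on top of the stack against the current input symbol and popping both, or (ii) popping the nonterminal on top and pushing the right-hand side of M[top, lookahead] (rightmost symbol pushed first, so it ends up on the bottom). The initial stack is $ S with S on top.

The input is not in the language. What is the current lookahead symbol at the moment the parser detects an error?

      Stack                Input                  Action
   1  $ S                  false false end end $  expand S → false D L end
   2  $ end L D false      false false end end $  match false
   3  $ end L D            false end end $        expand D → L false L L
   4  $ end L L L false L  false end end $        expand L → ε
   5  $ end L L L false    false end end $        match false
   6  $ end L L L          end end $              expand L → ε
   7  $ end L L            end end $              expand L → ε
   8  $ end L              end end $              expand L → ε
   9  $ end                end end $              match end
  10  $                    end $                  error: stack empty but input remains

end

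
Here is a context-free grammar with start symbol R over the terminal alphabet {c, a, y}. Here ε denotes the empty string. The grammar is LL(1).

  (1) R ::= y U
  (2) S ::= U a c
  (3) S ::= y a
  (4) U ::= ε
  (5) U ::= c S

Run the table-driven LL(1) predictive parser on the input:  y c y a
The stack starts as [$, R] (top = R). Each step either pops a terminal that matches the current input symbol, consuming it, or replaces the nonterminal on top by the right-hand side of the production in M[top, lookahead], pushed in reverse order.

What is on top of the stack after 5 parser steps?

y

step 1: stack=$ R  input=y c y a $  — expand R ::= y U
step 2: stack=$ U y  input=y c y a $  — match y
step 3: stack=$ U  input=c y a $  — expand U ::= c S
step 4: stack=$ S c  input=c y a $  — match c
step 5: stack=$ S  input=y a $  — expand S ::= y a
Stack after step 5: $ a y (top = y).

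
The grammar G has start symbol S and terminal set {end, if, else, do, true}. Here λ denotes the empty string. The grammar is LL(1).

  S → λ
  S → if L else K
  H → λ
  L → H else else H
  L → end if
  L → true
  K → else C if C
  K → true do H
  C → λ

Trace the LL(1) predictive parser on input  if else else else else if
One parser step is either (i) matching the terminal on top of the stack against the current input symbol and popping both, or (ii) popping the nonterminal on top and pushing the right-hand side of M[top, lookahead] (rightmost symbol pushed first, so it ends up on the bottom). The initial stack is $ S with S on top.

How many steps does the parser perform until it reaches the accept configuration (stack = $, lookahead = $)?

13

      Stack                   Input                        Action
   1  $ S                     if else else else else if $  expand S → if L else K
   2  $ K else L if           if else else else else if $  match if
   3  $ K else L              else else else else if $     expand L → H else else H
   4  $ K else H else else H  else else else else if $     expand H → λ
   5  $ K else H else else    else else else else if $     match else
   6  $ K else H else         else else else if $          match else
   7  $ K else H              else else if $               expand H → λ
   8  $ K else                else else if $               match else
   9  $ K                     else if $                    expand K → else C if C
  10  $ C if C else           else if $                    match else
  11  $ C if C                if $                         expand C → λ
  12  $ C if                  if $                         match if
  13  $ C                     $                            expand C → λ
Accept reached after 13 steps.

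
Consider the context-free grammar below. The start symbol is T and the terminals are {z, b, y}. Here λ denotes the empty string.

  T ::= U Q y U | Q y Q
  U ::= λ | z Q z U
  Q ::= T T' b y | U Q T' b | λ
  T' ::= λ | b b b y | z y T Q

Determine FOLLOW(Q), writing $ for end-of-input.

FIRST(U) = {λ, z}
FIRST(T') = {λ, b, z}
FIRST(T) = {b, y, z}  (via U Q y U, Q y Q)
FIRST(Q) = {λ, b, y, z}  (via T T' b y, U Q T' b)
FOLLOW(T) includes $ since T is the start symbol.
FOLLOW(T'): in Q::=T T' b y, T' is followed by b y with FIRST {b}; in Q::=U Q T' b, T' is followed by b with FIRST {b}. Thus FOLLOW(T') = {b}.
FOLLOW(T): in Q::=T T' b y, T is followed by T' b y with FIRST {b, z}; in T'::=z y T Q, T is followed by Q with FIRST {λ, b, y, z}; in T'::=z y T Q, the suffix after T is nullable, so FOLLOW(T) ⊇ FOLLOW(T') = {b}. Thus FOLLOW(T) = {$, b, y, z}.
FOLLOW(U): in T::=U Q y U (occurrence 1), U is followed by Q y U with FIRST {b, y, z}; in T::=U Q y U (occurrence 2), the suffix after U is empty, so FOLLOW(U) ⊇ FOLLOW(T) = {$, b, y, z}; in U::=z Q z U, the suffix after U is empty (adds nothing new); in Q::=U Q T' b, U is followed by Q T' b with FIRST {b, y, z}. Thus FOLLOW(U) = {$, b, y, z}.
FOLLOW(Q): in T::=U Q y U, Q is followed by y U with FIRST {y}; in T::=Q y Q (occurrence 1), Q is followed by y Q with FIRST {y}; in T::=Q y Q (occurrence 2), the suffix after Q is empty, so FOLLOW(Q) ⊇ FOLLOW(T) = {$, b, y, z}; in U::=z Q z U, Q is followed by z U with FIRST {z}; in Q::=U Q T' b, Q is followed by T' b with FIRST {b, z}; in T'::=z y T Q, the suffix after Q is empty, so FOLLOW(Q) ⊇ FOLLOW(T') = {b}. Thus FOLLOW(Q) = {$, b, y, z}.

{$, b, y, z}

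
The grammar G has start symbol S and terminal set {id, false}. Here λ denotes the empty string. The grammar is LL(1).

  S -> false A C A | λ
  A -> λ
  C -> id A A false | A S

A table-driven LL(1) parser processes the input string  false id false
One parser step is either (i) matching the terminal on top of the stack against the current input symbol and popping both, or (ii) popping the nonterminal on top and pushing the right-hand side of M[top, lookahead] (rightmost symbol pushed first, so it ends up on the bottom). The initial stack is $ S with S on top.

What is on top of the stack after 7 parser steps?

     Stack             Input             Action
  1  $ S               false id false $  expand S -> false A C A
  2  $ A C A false     false id false $  match false
  3  $ A C A           id false $        expand A -> λ
  4  $ A C             id false $        expand C -> id A A false
  5  $ A false A A id  id false $        match id
  6  $ A false A A     false $           expand A -> λ
  7  $ A false A       false $           expand A -> λ
Stack after step 7: $ A false (top = false).

false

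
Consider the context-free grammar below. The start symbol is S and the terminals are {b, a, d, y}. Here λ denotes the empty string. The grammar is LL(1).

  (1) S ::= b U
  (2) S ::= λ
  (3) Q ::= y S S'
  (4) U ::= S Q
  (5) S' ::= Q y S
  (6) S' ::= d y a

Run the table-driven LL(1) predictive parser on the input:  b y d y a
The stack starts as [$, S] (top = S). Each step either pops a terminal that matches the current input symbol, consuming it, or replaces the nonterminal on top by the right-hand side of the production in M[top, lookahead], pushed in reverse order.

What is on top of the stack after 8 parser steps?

d

     Stack     Input        Action
  1  $ S       b y d y a $  expand S ::= b U
  2  $ U b     b y d y a $  match b
  3  $ U       y d y a $    expand U ::= S Q
  4  $ Q S     y d y a $    expand S ::= λ
  5  $ Q       y d y a $    expand Q ::= y S S'
  6  $ S' S y  y d y a $    match y
  7  $ S' S    d y a $      expand S ::= λ
  8  $ S'      d y a $      expand S' ::= d y a
Stack after step 8: $ a y d (top = d).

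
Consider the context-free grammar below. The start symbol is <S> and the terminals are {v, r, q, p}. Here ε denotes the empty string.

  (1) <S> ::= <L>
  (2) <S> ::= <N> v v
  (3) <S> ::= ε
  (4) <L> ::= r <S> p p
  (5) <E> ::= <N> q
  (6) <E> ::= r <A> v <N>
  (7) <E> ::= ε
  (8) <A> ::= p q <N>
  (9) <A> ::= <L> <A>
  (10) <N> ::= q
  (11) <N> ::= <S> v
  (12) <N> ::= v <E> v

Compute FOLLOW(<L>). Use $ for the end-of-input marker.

{$, p, r, v}

FIRST(<L>) = {r}
FIRST(<A>) = {p, r}  (via <L> <A>)
FIRST(<S>) = {ε, q, r, v}  (via <L>, <N> v v)
FIRST(<N>) = {q, r, v}  (via <S> v)
FIRST(<E>) = {ε, q, r, v}  (via <N> q)
FOLLOW(<S>) includes $ since <S> is the start symbol.
FOLLOW(<S>): in <L>::=r <S> p p, <S> is followed by p p with FIRST {p}; in <N>::=<S> v, <S> is followed by v with FIRST {v}. Thus FOLLOW(<S>) = {$, p, v}.
FOLLOW(<L>): in <S>::=<L>, the suffix after <L> is empty, so FOLLOW(<L>) ⊇ FOLLOW(<S>) = {$, p, v}; in <A>::=<L> <A>, <L> is followed by <A> with FIRST {p, r}. Thus FOLLOW(<L>) = {$, p, r, v}.
FOLLOW(<E>): in <N>::=v <E> v, <E> is followed by v with FIRST {v}. Thus FOLLOW(<E>) = {v}.
FOLLOW(<A>): in <E>::=r <A> v <N>, <A> is followed by v <N> with FIRST {v}; in <A>::=<L> <A>, the suffix after <A> is empty (adds nothing new). Thus FOLLOW(<A>) = {v}.
FOLLOW(<N>): in <S>::=<N> v v, <N> is followed by v v with FIRST {v}; in <E>::=<N> q, <N> is followed by q with FIRST {q}; in <E>::=r <A> v <N>, the suffix after <N> is empty, so FOLLOW(<N>) ⊇ FOLLOW(<E>) = {v}; in <A>::=p q <N>, the suffix after <N> is empty, so FOLLOW(<N>) ⊇ FOLLOW(<A>) = {v}. Thus FOLLOW(<N>) = {q, v}.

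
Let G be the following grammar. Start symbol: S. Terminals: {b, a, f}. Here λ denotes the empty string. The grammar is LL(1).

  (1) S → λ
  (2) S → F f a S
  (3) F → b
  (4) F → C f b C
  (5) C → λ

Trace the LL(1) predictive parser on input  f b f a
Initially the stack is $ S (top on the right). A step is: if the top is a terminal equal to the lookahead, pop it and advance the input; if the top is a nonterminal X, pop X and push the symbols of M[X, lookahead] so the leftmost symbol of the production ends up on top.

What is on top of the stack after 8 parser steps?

S

step 1: stack=$ S  input=f b f a $  — expand S → F f a S
step 2: stack=$ S a f F  input=f b f a $  — expand F → C f b C
step 3: stack=$ S a f C b f C  input=f b f a $  — expand C → λ
step 4: stack=$ S a f C b f  input=f b f a $  — match f
step 5: stack=$ S a f C b  input=b f a $  — match b
step 6: stack=$ S a f C  input=f a $  — expand C → λ
step 7: stack=$ S a f  input=f a $  — match f
step 8: stack=$ S a  input=a $  — match a
Stack after step 8: $ S (top = S).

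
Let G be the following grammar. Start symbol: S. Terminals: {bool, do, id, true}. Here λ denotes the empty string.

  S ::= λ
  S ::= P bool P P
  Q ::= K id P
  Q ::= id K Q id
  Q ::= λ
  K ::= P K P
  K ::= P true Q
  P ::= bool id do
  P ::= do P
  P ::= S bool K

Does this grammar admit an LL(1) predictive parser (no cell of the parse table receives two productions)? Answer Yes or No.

No

FIRST(S) = {λ, bool, do}
FIRST(Q) = {λ, bool, do, id}
FIRST(K) = {bool, do}
FIRST(P) = {bool, do}
FOLLOW(S) = {$, bool}
FOLLOW(Q) = {$, bool, do, id, true}
FOLLOW(K) = {$, bool, do, id, true}
FOLLOW(P) = {$, bool, do, id, true}
Cell M[K, bool] receives both K ::= P K P and K ::= P true Q — the grammar is not LL(1).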